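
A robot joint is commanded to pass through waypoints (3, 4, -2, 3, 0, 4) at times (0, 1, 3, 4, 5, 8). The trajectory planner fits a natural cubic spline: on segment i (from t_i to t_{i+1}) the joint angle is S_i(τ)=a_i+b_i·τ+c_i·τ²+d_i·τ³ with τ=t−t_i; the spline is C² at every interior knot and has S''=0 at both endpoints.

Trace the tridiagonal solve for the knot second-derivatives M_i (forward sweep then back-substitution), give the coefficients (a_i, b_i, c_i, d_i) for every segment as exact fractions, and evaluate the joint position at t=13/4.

Δ: Δ0=1, Δ1=-3, Δ2=5, Δ3=-3, Δ4=4/3
row 1: diag=6, rhs=-24; c'=1/3, d'=-4
row 2: denom=6−2·1/3=16/3; d'=(48−2·-4)/(16/3)=21/2
row 3: denom=4−1·3/16=61/16; d'=(-48−1·21/2)/(61/16)=-936/61
row 4: denom=8−1·16/61=472/61; d'=(26−1·-936/61)/(472/61)=1261/236
back: M4=1261/236
back: M3=-936/61−16/61·1261/236=-988/59
back: M2=21/2−3/16·-988/59=3219/236
back: M1=-4−1/3·3219/236=-2017/236
M: M0=0, M1=-2017/236, M2=3219/236, M3=-988/59, M4=1261/236, M5=0
seg 0: a=3, c=M0/2=0, d=(M1−M0)/(6·1)=-2017/1416, b=Δ0−h0·(2M0+M1)/6=3433/1416
seg 1: a=4, c=M1/2=-2017/472, d=(M2−M1)/(6·2)=1309/708, b=Δ1−h1·(2M1+M2)/6=-1309/708
seg 2: a=-2, c=M2/2=3219/472, d=(M3−M2)/(6·1)=-7171/1416, b=Δ2−h2·(2M2+M3)/6=2297/708
seg 3: a=3, c=M3/2=-494/59, d=(M4−M3)/(6·1)=5213/1416, b=Δ3−h3·(2M3+M4)/6=2395/1416
seg 4: a=0, c=M4/2=1261/472, d=(M5−M4)/(6·3)=-1261/4248, b=Δ4−h4·(2M4+M5)/6=-2839/708
t_q=13/4 → seg 2, τ=1/4; S=-2+2297/708·τ+3219/472·τ²+-7171/1416·τ³=-431/512

  seg 0: a=3 b=3433/1416 c=0 d=-2017/1416
  seg 1: a=4 b=-1309/708 c=-2017/472 d=1309/708
  seg 2: a=-2 b=2297/708 c=3219/472 d=-7171/1416
  seg 3: a=3 b=2395/1416 c=-494/59 d=5213/1416
  seg 4: a=0 b=-2839/708 c=1261/472 d=-1261/4248
S(13/4) = -431/512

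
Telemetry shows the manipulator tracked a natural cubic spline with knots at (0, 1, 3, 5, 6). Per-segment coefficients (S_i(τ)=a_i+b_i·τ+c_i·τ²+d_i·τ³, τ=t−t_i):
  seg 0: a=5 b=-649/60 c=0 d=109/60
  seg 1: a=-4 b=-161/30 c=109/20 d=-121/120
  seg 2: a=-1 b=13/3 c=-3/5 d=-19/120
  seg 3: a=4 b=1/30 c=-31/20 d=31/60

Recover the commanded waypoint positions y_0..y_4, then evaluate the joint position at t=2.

y_0 = S_0(0) = a_0 = 5
y_1 = S_1(0) = a_1 = -4
y_2 = S_2(0) = a_2 = -1
y_3 = S_3(0) = a_3 = 4
y_4 = S_3(1) = 3
t_q=2 is in segment 1 (τ=1); S_1(τ)=-197/40

y_0=5 y_1=-4 y_2=-1 y_3=4 y_4=3
S(2) = -197/40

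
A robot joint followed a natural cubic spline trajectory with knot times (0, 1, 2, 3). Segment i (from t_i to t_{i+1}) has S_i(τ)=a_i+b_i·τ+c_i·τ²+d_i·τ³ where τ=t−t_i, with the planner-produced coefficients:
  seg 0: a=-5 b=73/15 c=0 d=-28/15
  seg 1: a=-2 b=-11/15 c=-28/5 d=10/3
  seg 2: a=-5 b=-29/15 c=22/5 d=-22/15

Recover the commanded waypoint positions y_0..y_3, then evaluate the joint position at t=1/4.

y_0 = S_0(0) = a_0 = -5
y_1 = S_1(0) = a_1 = -2
y_2 = S_2(0) = a_2 = -5
y_3 = S_2(1) = -4
t_q=1/4 is in segment 0 (τ=1/4); S_0(τ)=-61/16

y_0=-5 y_1=-2 y_2=-5 y_3=-4
S(1/4) = -61/16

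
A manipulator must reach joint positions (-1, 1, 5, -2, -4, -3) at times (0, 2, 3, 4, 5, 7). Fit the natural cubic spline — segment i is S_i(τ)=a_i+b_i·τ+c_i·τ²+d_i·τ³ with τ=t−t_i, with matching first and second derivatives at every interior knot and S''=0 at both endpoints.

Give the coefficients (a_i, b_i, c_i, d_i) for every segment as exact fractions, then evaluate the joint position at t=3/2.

  seg 0: a=-1 b=-584/493 c=0 d=1077/1972
  seg 1: a=1 b=2647/493 c=3231/986 d=-4581/986
  seg 2: a=5 b=-1987/986 c=-5256/493 d=193/34
  seg 3: a=-2 b=-3110/493 c=6279/986 d=-2031/986
  seg 4: a=-4 b=245/986 c=93/493 d=-31/986
S(3/2) = -14729/15776

Δ: Δ0=1, Δ1=4, Δ2=-7, Δ3=-2, Δ4=1/2
row 1: diag=6, rhs=18; c'=1/6, d'=3
row 2: denom=4−1·1/6=23/6; d'=(-66−1·3)/(23/6)=-18
row 3: denom=4−1·6/23=86/23; d'=(30−1·-18)/(86/23)=552/43
row 4: denom=6−1·23/86=493/86; d'=(15−1·552/43)/(493/86)=186/493
back: M4=186/493
back: M3=552/43−23/86·186/493=6279/493
back: M2=-18−6/23·6279/493=-10512/493
back: M1=3−1/6·-10512/493=3231/493
M: M0=0, M1=3231/493, M2=-10512/493, M3=6279/493, M4=186/493, M5=0
seg 0: a=-1, c=M0/2=0, d=(M1−M0)/(6·2)=1077/1972, b=Δ0−h0·(2M0+M1)/6=-584/493
seg 1: a=1, c=M1/2=3231/986, d=(M2−M1)/(6·1)=-4581/986, b=Δ1−h1·(2M1+M2)/6=2647/493
seg 2: a=5, c=M2/2=-5256/493, d=(M3−M2)/(6·1)=193/34, b=Δ2−h2·(2M2+M3)/6=-1987/986
seg 3: a=-2, c=M3/2=6279/986, d=(M4−M3)/(6·1)=-2031/986, b=Δ3−h3·(2M3+M4)/6=-3110/493
seg 4: a=-4, c=M4/2=93/493, d=(M5−M4)/(6·2)=-31/986, b=Δ4−h4·(2M4+M5)/6=245/986
t_q=3/2 → seg 0, τ=3/2; S=-1+-584/493·τ+0·τ²+1077/1972·τ³=-14729/15776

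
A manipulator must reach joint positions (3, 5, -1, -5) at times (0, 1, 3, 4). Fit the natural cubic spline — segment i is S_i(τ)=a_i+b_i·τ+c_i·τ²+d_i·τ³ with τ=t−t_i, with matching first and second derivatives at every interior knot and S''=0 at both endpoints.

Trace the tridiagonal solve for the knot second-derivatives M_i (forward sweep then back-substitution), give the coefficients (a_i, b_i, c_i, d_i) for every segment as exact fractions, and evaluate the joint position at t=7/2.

Δ: Δ0=2, Δ1=-3, Δ2=-4
row 1: diag=6, rhs=-30; c'=1/3, d'=-5
row 2: denom=6−2·1/3=16/3; d'=(-6−2·-5)/(16/3)=3/4
back: M2=3/4
back: M1=-5−1/3·3/4=-21/4
M: M0=0, M1=-21/4, M2=3/4, M3=0
seg 0: a=3, c=M0/2=0, d=(M1−M0)/(6·1)=-7/8, b=Δ0−h0·(2M0+M1)/6=23/8
seg 1: a=5, c=M1/2=-21/8, d=(M2−M1)/(6·2)=1/2, b=Δ1−h1·(2M1+M2)/6=1/4
seg 2: a=-1, c=M2/2=3/8, d=(M3−M2)/(6·1)=-1/8, b=Δ2−h2·(2M2+M3)/6=-17/4
t_q=7/2 → seg 2, τ=1/2; S=-1+-17/4·τ+3/8·τ²+-1/8·τ³=-195/64

  seg 0: a=3 b=23/8 c=0 d=-7/8
  seg 1: a=5 b=1/4 c=-21/8 d=1/2
  seg 2: a=-1 b=-17/4 c=3/8 d=-1/8
S(7/2) = -195/64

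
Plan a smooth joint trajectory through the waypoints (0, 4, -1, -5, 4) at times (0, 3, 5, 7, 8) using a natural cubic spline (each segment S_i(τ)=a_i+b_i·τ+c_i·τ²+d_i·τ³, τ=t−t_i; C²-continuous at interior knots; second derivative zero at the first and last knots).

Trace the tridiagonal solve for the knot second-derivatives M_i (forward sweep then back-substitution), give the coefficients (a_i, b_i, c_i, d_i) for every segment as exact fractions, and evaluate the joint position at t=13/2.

  seg 0: a=0 b=355/156 c=0 d=-49/468
  seg 1: a=4 b=-43/78 c=-49/52 d=-5/312
  seg 2: a=-1 b=-176/39 c=-27/26 d=179/156
  seg 3: a=-5 b=199/39 c=76/13 d=-76/39
S(13/2) = -2593/416

Δ: Δ0=4/3, Δ1=-5/2, Δ2=-2, Δ3=9
row 1: diag=10, rhs=-23; c'=1/5, d'=-23/10
row 2: denom=8−2·1/5=38/5; d'=(3−2·-23/10)/(38/5)=1
row 3: denom=6−2·5/19=104/19; d'=(66−2·1)/(104/19)=152/13
back: M3=152/13
back: M2=1−5/19·152/13=-27/13
back: M1=-23/10−1/5·-27/13=-49/26
M: M0=0, M1=-49/26, M2=-27/13, M3=152/13, M4=0
seg 0: a=0, c=M0/2=0, d=(M1−M0)/(6·3)=-49/468, b=Δ0−h0·(2M0+M1)/6=355/156
seg 1: a=4, c=M1/2=-49/52, d=(M2−M1)/(6·2)=-5/312, b=Δ1−h1·(2M1+M2)/6=-43/78
seg 2: a=-1, c=M2/2=-27/26, d=(M3−M2)/(6·2)=179/156, b=Δ2−h2·(2M2+M3)/6=-176/39
seg 3: a=-5, c=M3/2=76/13, d=(M4−M3)/(6·1)=-76/39, b=Δ3−h3·(2M3+M4)/6=199/39
t_q=13/2 → seg 2, τ=3/2; S=-1+-176/39·τ+-27/26·τ²+179/156·τ³=-2593/416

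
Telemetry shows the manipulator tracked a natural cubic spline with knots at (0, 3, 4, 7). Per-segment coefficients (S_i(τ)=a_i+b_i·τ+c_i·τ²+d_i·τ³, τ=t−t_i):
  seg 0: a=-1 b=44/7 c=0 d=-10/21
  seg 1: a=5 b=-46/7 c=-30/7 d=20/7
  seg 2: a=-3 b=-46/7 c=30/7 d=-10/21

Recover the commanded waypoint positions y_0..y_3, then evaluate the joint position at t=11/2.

y_0=-1 y_1=5 y_2=-3 y_3=3
S(11/2) = -135/28

y_0 = S_0(0) = a_0 = -1
y_1 = S_1(0) = a_1 = 5
y_2 = S_2(0) = a_2 = -3
y_3 = S_2(3) = 3
t_q=11/2 is in segment 2 (τ=3/2); S_2(τ)=-135/28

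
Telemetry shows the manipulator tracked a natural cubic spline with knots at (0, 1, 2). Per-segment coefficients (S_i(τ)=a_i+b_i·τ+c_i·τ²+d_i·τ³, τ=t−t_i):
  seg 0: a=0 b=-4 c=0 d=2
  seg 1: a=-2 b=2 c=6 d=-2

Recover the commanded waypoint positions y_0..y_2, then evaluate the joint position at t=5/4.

y_0=0 y_1=-2 y_2=4
S(5/4) = -37/32

y_0 = S_0(0) = a_0 = 0
y_1 = S_1(0) = a_1 = -2
y_2 = S_1(1) = 4
t_q=5/4 is in segment 1 (τ=1/4); S_1(τ)=-37/32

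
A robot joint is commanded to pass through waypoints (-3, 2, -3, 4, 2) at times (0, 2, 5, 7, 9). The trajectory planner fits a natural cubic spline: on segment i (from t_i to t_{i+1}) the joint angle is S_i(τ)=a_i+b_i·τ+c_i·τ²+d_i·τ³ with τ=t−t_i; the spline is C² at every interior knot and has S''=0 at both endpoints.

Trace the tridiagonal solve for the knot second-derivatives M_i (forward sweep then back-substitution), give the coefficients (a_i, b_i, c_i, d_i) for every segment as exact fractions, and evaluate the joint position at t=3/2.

Δ: Δ0=5/2, Δ1=-5/3, Δ2=7/2, Δ3=-1
row 1: diag=10, rhs=-25; c'=3/10, d'=-5/2
row 2: denom=10−3·3/10=91/10; d'=(31−3·-5/2)/(91/10)=55/13
row 3: denom=8−2·20/91=688/91; d'=(-27−2·55/13)/(688/91)=-3227/688
back: M3=-3227/688
back: M2=55/13−20/91·-3227/688=905/172
back: M1=-5/2−3/10·905/172=-1403/344
M: M0=0, M1=-1403/344, M2=905/172, M3=-3227/688, M4=0
seg 0: a=-3, c=M0/2=0, d=(M1−M0)/(6·2)=-1403/4128, b=Δ0−h0·(2M0+M1)/6=3983/1032
seg 1: a=2, c=M1/2=-1403/688, d=(M2−M1)/(6·3)=357/688, b=Δ1−h1·(2M1+M2)/6=-113/516
seg 2: a=-3, c=M2/2=905/344, d=(M3−M2)/(6·2)=-6847/8256, b=Δ2−h2·(2M2+M3)/6=3211/2064
seg 3: a=4, c=M3/2=-3227/1376, d=(M4−M3)/(6·2)=3227/8256, b=Δ3−h3·(2M3+M4)/6=2195/1032
t_q=3/2 → seg 0, τ=3/2; S=-3+3983/1032·τ+0·τ²+-1403/4128·τ³=18077/11008

  seg 0: a=-3 b=3983/1032 c=0 d=-1403/4128
  seg 1: a=2 b=-113/516 c=-1403/688 d=357/688
  seg 2: a=-3 b=3211/2064 c=905/344 d=-6847/8256
  seg 3: a=4 b=2195/1032 c=-3227/1376 d=3227/8256
S(3/2) = 18077/11008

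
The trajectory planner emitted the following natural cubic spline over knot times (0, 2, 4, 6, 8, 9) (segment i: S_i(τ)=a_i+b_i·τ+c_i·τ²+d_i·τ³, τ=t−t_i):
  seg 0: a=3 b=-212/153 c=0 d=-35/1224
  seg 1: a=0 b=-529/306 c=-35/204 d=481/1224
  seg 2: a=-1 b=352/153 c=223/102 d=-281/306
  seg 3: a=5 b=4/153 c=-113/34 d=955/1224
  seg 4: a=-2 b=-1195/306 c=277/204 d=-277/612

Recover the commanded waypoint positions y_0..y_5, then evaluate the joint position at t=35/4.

y_0=3 y_1=0 y_2=-1 y_3=5 y_4=-2 y_5=-5
S(35/4) = -56873/13056

y_0 = S_0(0) = a_0 = 3
y_1 = S_1(0) = a_1 = 0
y_2 = S_2(0) = a_2 = -1
y_3 = S_3(0) = a_3 = 5
y_4 = S_4(0) = a_4 = -2
y_5 = S_4(1) = -5
t_q=35/4 is in segment 4 (τ=3/4); S_4(τ)=-56873/13056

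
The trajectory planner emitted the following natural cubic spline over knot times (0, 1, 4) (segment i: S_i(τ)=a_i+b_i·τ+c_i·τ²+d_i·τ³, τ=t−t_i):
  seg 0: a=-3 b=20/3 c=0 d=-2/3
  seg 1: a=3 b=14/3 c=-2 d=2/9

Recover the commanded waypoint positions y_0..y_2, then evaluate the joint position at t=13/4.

y_0 = S_0(0) = a_0 = -3
y_1 = S_1(0) = a_1 = 3
y_2 = S_1(3) = 5
t_q=13/4 is in segment 1 (τ=9/4); S_1(τ)=189/32

y_0=-3 y_1=3 y_2=5
S(13/4) = 189/32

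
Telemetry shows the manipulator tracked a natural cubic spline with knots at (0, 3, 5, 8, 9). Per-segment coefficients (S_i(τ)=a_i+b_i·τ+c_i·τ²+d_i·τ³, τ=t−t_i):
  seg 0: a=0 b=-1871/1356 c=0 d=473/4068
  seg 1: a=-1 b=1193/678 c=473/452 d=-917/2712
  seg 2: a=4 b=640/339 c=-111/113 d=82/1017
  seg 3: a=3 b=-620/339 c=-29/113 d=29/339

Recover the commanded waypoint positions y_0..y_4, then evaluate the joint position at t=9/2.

y_0 = S_0(0) = a_0 = 0
y_1 = S_1(0) = a_1 = -1
y_2 = S_2(0) = a_2 = 4
y_3 = S_3(0) = a_3 = 3
y_4 = S_3(1) = 1
t_q=9/2 is in segment 1 (τ=3/2); S_1(τ)=20631/7232

y_0=0 y_1=-1 y_2=4 y_3=3 y_4=1
S(9/2) = 20631/7232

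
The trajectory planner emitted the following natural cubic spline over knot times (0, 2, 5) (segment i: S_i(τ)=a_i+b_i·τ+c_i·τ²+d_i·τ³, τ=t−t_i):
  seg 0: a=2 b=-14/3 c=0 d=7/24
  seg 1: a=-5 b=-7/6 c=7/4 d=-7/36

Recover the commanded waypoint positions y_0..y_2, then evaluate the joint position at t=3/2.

y_0=2 y_1=-5 y_2=2
S(3/2) = -257/64

y_0 = S_0(0) = a_0 = 2
y_1 = S_1(0) = a_1 = -5
y_2 = S_1(3) = 2
t_q=3/2 is in segment 0 (τ=3/2); S_0(τ)=-257/64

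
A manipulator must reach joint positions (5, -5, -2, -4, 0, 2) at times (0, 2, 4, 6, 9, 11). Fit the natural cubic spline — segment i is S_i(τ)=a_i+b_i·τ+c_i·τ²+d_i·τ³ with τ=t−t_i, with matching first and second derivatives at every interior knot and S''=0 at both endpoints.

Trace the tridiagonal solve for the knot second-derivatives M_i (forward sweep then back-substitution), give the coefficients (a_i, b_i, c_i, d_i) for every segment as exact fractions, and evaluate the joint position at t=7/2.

  seg 0: a=5 b=-53623/7710 c=0 d=15073/30840
  seg 1: a=-5 b=-4202/3855 c=15073/5140 d=-2525/3084
  seg 2: a=-2 b=3142/3855 c=-10177/5140 d=16537/30840
  seg 3: a=-4 b=-5167/7710 c=318/257 d=-4391/23130
  seg 4: a=0 b=6277/3855 c=-1211/2570 d=1211/15420
S(7/2) = -115143/41120

Δ: Δ0=-5, Δ1=3/2, Δ2=-1, Δ3=4/3, Δ4=1
row 1: diag=8, rhs=39; c'=1/4, d'=39/8
row 2: denom=8−2·1/4=15/2; d'=(-15−2·39/8)/(15/2)=-33/10
row 3: denom=10−2·4/15=142/15; d'=(14−2·-33/10)/(142/15)=309/142
row 4: denom=10−3·45/142=1285/142; d'=(-2−3·309/142)/(1285/142)=-1211/1285
back: M4=-1211/1285
back: M3=309/142−45/142·-1211/1285=636/257
back: M2=-33/10−4/15·636/257=-10177/2570
back: M1=39/8−1/4·-10177/2570=15073/2570
M: M0=0, M1=15073/2570, M2=-10177/2570, M3=636/257, M4=-1211/1285, M5=0
seg 0: a=5, c=M0/2=0, d=(M1−M0)/(6·2)=15073/30840, b=Δ0−h0·(2M0+M1)/6=-53623/7710
seg 1: a=-5, c=M1/2=15073/5140, d=(M2−M1)/(6·2)=-2525/3084, b=Δ1−h1·(2M1+M2)/6=-4202/3855
seg 2: a=-2, c=M2/2=-10177/5140, d=(M3−M2)/(6·2)=16537/30840, b=Δ2−h2·(2M2+M3)/6=3142/3855
seg 3: a=-4, c=M3/2=318/257, d=(M4−M3)/(6·3)=-4391/23130, b=Δ3−h3·(2M3+M4)/6=-5167/7710
seg 4: a=0, c=M4/2=-1211/2570, d=(M5−M4)/(6·2)=1211/15420, b=Δ4−h4·(2M4+M5)/6=6277/3855
t_q=7/2 → seg 1, τ=3/2; S=-5+-4202/3855·τ+15073/5140·τ²+-2525/3084·τ³=-115143/41120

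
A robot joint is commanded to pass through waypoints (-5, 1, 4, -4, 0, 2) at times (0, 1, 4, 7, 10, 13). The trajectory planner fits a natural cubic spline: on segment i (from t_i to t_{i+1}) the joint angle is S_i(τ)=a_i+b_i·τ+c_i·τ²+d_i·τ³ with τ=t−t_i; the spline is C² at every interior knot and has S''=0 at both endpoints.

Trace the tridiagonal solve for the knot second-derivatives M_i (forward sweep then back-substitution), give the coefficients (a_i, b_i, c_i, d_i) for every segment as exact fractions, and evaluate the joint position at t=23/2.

Δ: Δ0=6, Δ1=1, Δ2=-8/3, Δ3=4/3, Δ4=2/3
row 1: diag=8, rhs=-30; c'=3/8, d'=-15/4
row 2: denom=12−3·3/8=87/8; d'=(-22−3·-15/4)/(87/8)=-86/87
row 3: denom=12−3·8/29=324/29; d'=(24−3·-86/87)/(324/29)=391/162
row 4: denom=12−3·29/108=403/36; d'=(-4−3·391/162)/(403/36)=-1214/1209
back: M4=-1214/1209
back: M3=391/162−29/108·-1214/1209=3244/1209
back: M2=-86/87−8/29·3244/1209=-2090/1209
back: M1=-15/4−3/8·-2090/1209=-1250/403
M: M0=0, M1=-1250/403, M2=-2090/1209, M3=3244/1209, M4=-1214/1209, M5=0
seg 0: a=-5, c=M0/2=0, d=(M1−M0)/(6·1)=-625/1209, b=Δ0−h0·(2M0+M1)/6=7879/1209
seg 1: a=1, c=M1/2=-625/403, d=(M2−M1)/(6·3)=830/10881, b=Δ1−h1·(2M1+M2)/6=6004/1209
seg 2: a=4, c=M2/2=-1045/1209, d=(M3−M2)/(6·3)=889/3627, b=Δ2−h2·(2M2+M3)/6=-212/93
seg 3: a=-4, c=M3/2=1622/1209, d=(M4−M3)/(6·3)=-743/3627, b=Δ3−h3·(2M3+M4)/6=-1025/1209
seg 4: a=0, c=M4/2=-607/1209, d=(M5−M4)/(6·3)=607/10881, b=Δ4−h4·(2M4+M5)/6=2020/1209
t_q=23/2 → seg 4, τ=3/2; S=0+2020/1209·τ+-607/1209·τ²+607/10881·τ³=5045/3224

  seg 0: a=-5 b=7879/1209 c=0 d=-625/1209
  seg 1: a=1 b=6004/1209 c=-625/403 d=830/10881
  seg 2: a=4 b=-212/93 c=-1045/1209 d=889/3627
  seg 3: a=-4 b=-1025/1209 c=1622/1209 d=-743/3627
  seg 4: a=0 b=2020/1209 c=-607/1209 d=607/10881
S(23/2) = 5045/3224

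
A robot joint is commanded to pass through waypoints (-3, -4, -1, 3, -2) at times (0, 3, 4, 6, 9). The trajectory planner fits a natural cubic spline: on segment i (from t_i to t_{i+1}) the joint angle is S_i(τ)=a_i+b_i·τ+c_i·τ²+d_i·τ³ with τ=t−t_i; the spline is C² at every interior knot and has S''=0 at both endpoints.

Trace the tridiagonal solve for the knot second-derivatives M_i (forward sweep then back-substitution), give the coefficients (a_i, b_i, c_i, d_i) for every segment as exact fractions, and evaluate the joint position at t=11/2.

  seg 0: a=-3 b=-119/73 c=0 d=284/1971
  seg 1: a=-4 b=165/73 c=284/219 d=-122/219
  seg 2: a=-1 b=697/219 c=-82/219 d=-95/876
  seg 3: a=3 b=28/73 c=-449/438 d=449/3942
S(11/2) = 5993/2336

Δ: Δ0=-1/3, Δ1=3, Δ2=2, Δ3=-5/3
row 1: diag=8, rhs=20; c'=1/8, d'=5/2
row 2: denom=6−1·1/8=47/8; d'=(-6−1·5/2)/(47/8)=-68/47
row 3: denom=10−2·16/47=438/47; d'=(-22−2·-68/47)/(438/47)=-449/219
back: M3=-449/219
back: M2=-68/47−16/47·-449/219=-164/219
back: M1=5/2−1/8·-164/219=568/219
M: M0=0, M1=568/219, M2=-164/219, M3=-449/219, M4=0
seg 0: a=-3, c=M0/2=0, d=(M1−M0)/(6·3)=284/1971, b=Δ0−h0·(2M0+M1)/6=-119/73
seg 1: a=-4, c=M1/2=284/219, d=(M2−M1)/(6·1)=-122/219, b=Δ1−h1·(2M1+M2)/6=165/73
seg 2: a=-1, c=M2/2=-82/219, d=(M3−M2)/(6·2)=-95/876, b=Δ2−h2·(2M2+M3)/6=697/219
seg 3: a=3, c=M3/2=-449/438, d=(M4−M3)/(6·3)=449/3942, b=Δ3−h3·(2M3+M4)/6=28/73
t_q=11/2 → seg 2, τ=3/2; S=-1+697/219·τ+-82/219·τ²+-95/876·τ³=5993/2336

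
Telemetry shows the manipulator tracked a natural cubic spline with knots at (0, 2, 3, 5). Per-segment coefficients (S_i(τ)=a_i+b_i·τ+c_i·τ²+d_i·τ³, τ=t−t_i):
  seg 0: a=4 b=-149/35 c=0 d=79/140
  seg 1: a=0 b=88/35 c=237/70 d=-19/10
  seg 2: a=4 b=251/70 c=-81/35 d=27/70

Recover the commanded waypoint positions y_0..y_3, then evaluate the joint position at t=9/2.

y_0 = S_0(0) = a_0 = 4
y_1 = S_1(0) = a_1 = 0
y_2 = S_2(0) = a_2 = 4
y_3 = S_2(2) = 5
t_q=9/2 is in segment 2 (τ=3/2); S_2(τ)=613/112

y_0=4 y_1=0 y_2=4 y_3=5
S(9/2) = 613/112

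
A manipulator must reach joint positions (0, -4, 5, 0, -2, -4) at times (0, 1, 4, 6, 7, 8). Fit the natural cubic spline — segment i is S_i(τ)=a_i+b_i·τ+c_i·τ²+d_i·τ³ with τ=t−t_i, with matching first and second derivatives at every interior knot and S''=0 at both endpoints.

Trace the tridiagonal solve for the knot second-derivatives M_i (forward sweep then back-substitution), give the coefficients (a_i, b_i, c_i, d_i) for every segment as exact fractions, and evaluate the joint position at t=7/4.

Δ: Δ0=-4, Δ1=3, Δ2=-5/2, Δ3=-2, Δ4=-2
row 1: diag=8, rhs=42; c'=3/8, d'=21/4
row 2: denom=10−3·3/8=71/8; d'=(-33−3·21/4)/(71/8)=-390/71
row 3: denom=6−2·16/71=394/71; d'=(3−2·-390/71)/(394/71)=993/394
row 4: denom=4−1·71/394=1505/394; d'=(0−1·993/394)/(1505/394)=-993/1505
back: M4=-993/1505
back: M3=993/394−71/394·-993/1505=3972/1505
back: M2=-390/71−16/71·3972/1505=-9162/1505
back: M1=21/4−3/8·-9162/1505=11337/1505
M: M0=0, M1=11337/1505, M2=-9162/1505, M3=3972/1505, M4=-993/1505, M5=0
seg 0: a=0, c=M0/2=0, d=(M1−M0)/(6·1)=3779/3010, b=Δ0−h0·(2M0+M1)/6=-15819/3010
seg 1: a=-4, c=M1/2=11337/3010, d=(M2−M1)/(6·3)=-6833/9030, b=Δ1−h1·(2M1+M2)/6=-2241/1505
seg 2: a=5, c=M2/2=-4581/1505, d=(M3−M2)/(6·2)=2189/3010, b=Δ2−h2·(2M2+M3)/6=2043/3010
seg 3: a=0, c=M3/2=1986/1505, d=(M4−M3)/(6·1)=-331/602, b=Δ3−h3·(2M3+M4)/6=-1191/430
seg 4: a=-2, c=M4/2=-993/3010, d=(M5−M4)/(6·1)=331/3010, b=Δ4−h4·(2M4+M5)/6=-2679/1505
t_q=7/4 → seg 1, τ=3/4; S=-4+-2241/1505·τ+11337/3010·τ²+-6833/9030·τ³=-639061/192640

  seg 0: a=0 b=-15819/3010 c=0 d=3779/3010
  seg 1: a=-4 b=-2241/1505 c=11337/3010 d=-6833/9030
  seg 2: a=5 b=2043/3010 c=-4581/1505 d=2189/3010
  seg 3: a=0 b=-1191/430 c=1986/1505 d=-331/602
  seg 4: a=-2 b=-2679/1505 c=-993/3010 d=331/3010
S(7/4) = -639061/192640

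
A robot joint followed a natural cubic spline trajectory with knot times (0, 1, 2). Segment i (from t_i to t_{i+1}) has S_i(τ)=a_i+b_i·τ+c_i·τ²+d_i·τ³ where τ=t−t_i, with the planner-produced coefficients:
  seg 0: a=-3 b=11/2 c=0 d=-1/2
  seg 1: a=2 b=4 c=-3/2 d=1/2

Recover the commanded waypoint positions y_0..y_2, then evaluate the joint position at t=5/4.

y_0=-3 y_1=2 y_2=5
S(5/4) = 373/128

y_0 = S_0(0) = a_0 = -3
y_1 = S_1(0) = a_1 = 2
y_2 = S_1(1) = 5
t_q=5/4 is in segment 1 (τ=1/4); S_1(τ)=373/128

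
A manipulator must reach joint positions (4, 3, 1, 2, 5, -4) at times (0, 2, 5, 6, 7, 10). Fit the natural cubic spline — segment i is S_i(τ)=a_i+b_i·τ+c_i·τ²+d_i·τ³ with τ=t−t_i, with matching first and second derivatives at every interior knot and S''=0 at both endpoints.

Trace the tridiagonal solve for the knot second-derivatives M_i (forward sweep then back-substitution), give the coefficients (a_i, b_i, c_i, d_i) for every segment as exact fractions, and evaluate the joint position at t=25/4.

Δ: Δ0=-1/2, Δ1=-2/3, Δ2=1, Δ3=3, Δ4=-3
row 1: diag=10, rhs=-1; c'=3/10, d'=-1/10
row 2: denom=8−3·3/10=71/10; d'=(10−3·-1/10)/(71/10)=103/71
row 3: denom=4−1·10/71=274/71; d'=(12−1·103/71)/(274/71)=749/274
row 4: denom=8−1·71/274=2121/274; d'=(-36−1·749/274)/(2121/274)=-10613/2121
back: M4=-10613/2121
back: M3=749/274−71/274·-10613/2121=8548/2121
back: M2=103/71−10/71·8548/2121=1873/2121
back: M1=-1/10−3/10·1873/2121=-258/707
M: M0=0, M1=-258/707, M2=1873/2121, M3=8548/2121, M4=-10613/2121, M5=0
seg 0: a=4, c=M0/2=0, d=(M1−M0)/(6·2)=-43/1414, b=Δ0−h0·(2M0+M1)/6=-535/1414
seg 1: a=3, c=M1/2=-129/707, d=(M2−M1)/(6·3)=2647/38178, b=Δ1−h1·(2M1+M2)/6=-1051/1414
seg 2: a=1, c=M2/2=1873/4242, d=(M3−M2)/(6·1)=2225/4242, b=Δ2−h2·(2M2+M3)/6=24/707
seg 3: a=2, c=M3/2=4274/2121, d=(M4−M3)/(6·1)=-2129/1414, b=Δ3−h3·(2M3+M4)/6=10565/4242
seg 4: a=5, c=M4/2=-10613/4242, d=(M5−M4)/(6·3)=10613/38178, b=Δ4−h4·(2M4+M5)/6=4250/2121
t_q=25/4 → seg 3, τ=1/4; S=2+10565/4242·τ+4274/2121·τ²+-2129/1414·τ³=246607/90496

  seg 0: a=4 b=-535/1414 c=0 d=-43/1414
  seg 1: a=3 b=-1051/1414 c=-129/707 d=2647/38178
  seg 2: a=1 b=24/707 c=1873/4242 d=2225/4242
  seg 3: a=2 b=10565/4242 c=4274/2121 d=-2129/1414
  seg 4: a=5 b=4250/2121 c=-10613/4242 d=10613/38178
S(25/4) = 246607/90496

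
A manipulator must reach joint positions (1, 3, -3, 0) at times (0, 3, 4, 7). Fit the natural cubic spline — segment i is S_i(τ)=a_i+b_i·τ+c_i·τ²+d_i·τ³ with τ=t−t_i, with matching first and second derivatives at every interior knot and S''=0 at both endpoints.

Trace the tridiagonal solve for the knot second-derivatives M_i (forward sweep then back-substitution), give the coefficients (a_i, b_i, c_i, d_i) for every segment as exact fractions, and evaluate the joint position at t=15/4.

  seg 0: a=1 b=223/63 c=0 d=-181/567
  seg 1: a=3 b=-320/63 c=-181/63 d=41/21
  seg 2: a=-3 b=-313/63 c=188/63 d=-188/567
S(15/4) = -2153/1344

Δ: Δ0=2/3, Δ1=-6, Δ2=1
row 1: diag=8, rhs=-40; c'=1/8, d'=-5
row 2: denom=8−1·1/8=63/8; d'=(42−1·-5)/(63/8)=376/63
back: M2=376/63
back: M1=-5−1/8·376/63=-362/63
M: M0=0, M1=-362/63, M2=376/63, M3=0
seg 0: a=1, c=M0/2=0, d=(M1−M0)/(6·3)=-181/567, b=Δ0−h0·(2M0+M1)/6=223/63
seg 1: a=3, c=M1/2=-181/63, d=(M2−M1)/(6·1)=41/21, b=Δ1−h1·(2M1+M2)/6=-320/63
seg 2: a=-3, c=M2/2=188/63, d=(M3−M2)/(6·3)=-188/567, b=Δ2−h2·(2M2+M3)/6=-313/63
t_q=15/4 → seg 1, τ=3/4; S=3+-320/63·τ+-181/63·τ²+41/21·τ³=-2153/1344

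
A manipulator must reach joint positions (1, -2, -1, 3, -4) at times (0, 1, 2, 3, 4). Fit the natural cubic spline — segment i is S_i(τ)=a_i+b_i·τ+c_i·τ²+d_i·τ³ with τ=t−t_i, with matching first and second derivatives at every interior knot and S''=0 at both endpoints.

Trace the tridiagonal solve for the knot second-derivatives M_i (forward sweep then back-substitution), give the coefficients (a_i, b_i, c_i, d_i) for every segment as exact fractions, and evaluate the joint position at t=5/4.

Δ: Δ0=-3, Δ1=1, Δ2=4, Δ3=-7
row 1: diag=4, rhs=24; c'=1/4, d'=6
row 2: denom=4−1·1/4=15/4; d'=(18−1·6)/(15/4)=16/5
row 3: denom=4−1·4/15=56/15; d'=(-66−1·16/5)/(56/15)=-519/28
back: M3=-519/28
back: M2=16/5−4/15·-519/28=57/7
back: M1=6−1/4·57/7=111/28
M: M0=0, M1=111/28, M2=57/7, M3=-519/28, M4=0
seg 0: a=1, c=M0/2=0, d=(M1−M0)/(6·1)=37/56, b=Δ0−h0·(2M0+M1)/6=-205/56
seg 1: a=-2, c=M1/2=111/56, d=(M2−M1)/(6·1)=39/56, b=Δ1−h1·(2M1+M2)/6=-47/28
seg 2: a=-1, c=M2/2=57/14, d=(M3−M2)/(6·1)=-249/56, b=Δ2−h2·(2M2+M3)/6=35/8
seg 3: a=3, c=M3/2=-519/56, d=(M4−M3)/(6·1)=173/56, b=Δ3−h3·(2M3+M4)/6=-23/28
t_q=5/4 → seg 1, τ=1/4; S=-2+-47/28·τ+111/56·τ²+39/56·τ³=-8189/3584

  seg 0: a=1 b=-205/56 c=0 d=37/56
  seg 1: a=-2 b=-47/28 c=111/56 d=39/56
  seg 2: a=-1 b=35/8 c=57/14 d=-249/56
  seg 3: a=3 b=-23/28 c=-519/56 d=173/56
S(5/4) = -8189/3584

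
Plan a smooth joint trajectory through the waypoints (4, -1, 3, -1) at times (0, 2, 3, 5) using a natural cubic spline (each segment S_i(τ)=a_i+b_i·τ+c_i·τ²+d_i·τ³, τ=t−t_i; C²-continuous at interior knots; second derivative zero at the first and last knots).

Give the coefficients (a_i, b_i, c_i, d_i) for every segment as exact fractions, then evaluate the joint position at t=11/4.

Δ: Δ0=-5/2, Δ1=4, Δ2=-2
row 1: diag=6, rhs=39; c'=1/6, d'=13/2
row 2: denom=6−1·1/6=35/6; d'=(-36−1·13/2)/(35/6)=-51/7
back: M2=-51/7
back: M1=13/2−1/6·-51/7=54/7
M: M0=0, M1=54/7, M2=-51/7, M3=0
seg 0: a=4, c=M0/2=0, d=(M1−M0)/(6·2)=9/14, b=Δ0−h0·(2M0+M1)/6=-71/14
seg 1: a=-1, c=M1/2=27/7, d=(M2−M1)/(6·1)=-5/2, b=Δ1−h1·(2M1+M2)/6=37/14
seg 2: a=3, c=M2/2=-51/14, d=(M3−M2)/(6·2)=17/28, b=Δ2−h2·(2M2+M3)/6=20/7
t_q=11/4 → seg 1, τ=3/4; S=-1+37/14·τ+27/7·τ²+-5/2·τ³=1879/896

  seg 0: a=4 b=-71/14 c=0 d=9/14
  seg 1: a=-1 b=37/14 c=27/7 d=-5/2
  seg 2: a=3 b=20/7 c=-51/14 d=17/28
S(11/4) = 1879/896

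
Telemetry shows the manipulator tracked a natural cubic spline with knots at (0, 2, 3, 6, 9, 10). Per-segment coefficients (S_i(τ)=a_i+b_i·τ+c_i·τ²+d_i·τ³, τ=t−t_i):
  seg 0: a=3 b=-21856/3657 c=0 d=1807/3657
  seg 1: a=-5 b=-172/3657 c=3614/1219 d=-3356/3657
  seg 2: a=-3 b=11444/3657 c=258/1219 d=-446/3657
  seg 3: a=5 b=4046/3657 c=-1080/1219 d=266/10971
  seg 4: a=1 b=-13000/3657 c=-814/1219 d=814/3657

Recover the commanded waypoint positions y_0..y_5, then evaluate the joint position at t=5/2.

y_0 = S_0(0) = a_0 = 3
y_1 = S_1(0) = a_1 = -5
y_2 = S_2(0) = a_2 = -3
y_3 = S_3(0) = a_3 = 5
y_4 = S_4(0) = a_4 = 1
y_5 = S_4(1) = -3
t_q=5/2 is in segment 1 (τ=1/2); S_1(τ)=-5360/1219

y_0=3 y_1=-5 y_2=-3 y_3=5 y_4=1 y_5=-3
S(5/2) = -5360/1219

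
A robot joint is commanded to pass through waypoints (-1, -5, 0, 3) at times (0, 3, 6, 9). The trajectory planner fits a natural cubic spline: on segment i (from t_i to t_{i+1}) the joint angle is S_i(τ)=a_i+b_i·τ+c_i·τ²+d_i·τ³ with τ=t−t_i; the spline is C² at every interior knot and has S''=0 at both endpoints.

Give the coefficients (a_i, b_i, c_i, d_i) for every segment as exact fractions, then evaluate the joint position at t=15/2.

Δ: Δ0=-4/3, Δ1=5/3, Δ2=1
row 1: diag=12, rhs=18; c'=1/4, d'=3/2
row 2: denom=12−3·1/4=45/4; d'=(-4−3·3/2)/(45/4)=-34/45
back: M2=-34/45
back: M1=3/2−1/4·-34/45=76/45
M: M0=0, M1=76/45, M2=-34/45, M3=0
seg 0: a=-1, c=M0/2=0, d=(M1−M0)/(6·3)=38/405, b=Δ0−h0·(2M0+M1)/6=-98/45
seg 1: a=-5, c=M1/2=38/45, d=(M2−M1)/(6·3)=-11/81, b=Δ1−h1·(2M1+M2)/6=16/45
seg 2: a=0, c=M2/2=-17/45, d=(M3−M2)/(6·3)=17/405, b=Δ2−h2·(2M2+M3)/6=79/45
t_q=15/2 → seg 2, τ=3/2; S=0+79/45·τ+-17/45·τ²+17/405·τ³=77/40

  seg 0: a=-1 b=-98/45 c=0 d=38/405
  seg 1: a=-5 b=16/45 c=38/45 d=-11/81
  seg 2: a=0 b=79/45 c=-17/45 d=17/405
S(15/2) = 77/40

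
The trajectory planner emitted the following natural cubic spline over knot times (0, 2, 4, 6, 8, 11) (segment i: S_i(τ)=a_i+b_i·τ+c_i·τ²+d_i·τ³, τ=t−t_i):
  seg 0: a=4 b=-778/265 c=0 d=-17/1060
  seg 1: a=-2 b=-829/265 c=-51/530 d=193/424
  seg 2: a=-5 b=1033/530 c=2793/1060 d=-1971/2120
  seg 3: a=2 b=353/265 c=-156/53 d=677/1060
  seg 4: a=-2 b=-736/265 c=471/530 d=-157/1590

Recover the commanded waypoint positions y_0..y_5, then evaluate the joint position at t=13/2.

y_0=4 y_1=-2 y_2=-5 y_3=2 y_4=-2 y_5=-5
S(13/2) = 3409/1696

y_0 = S_0(0) = a_0 = 4
y_1 = S_1(0) = a_1 = -2
y_2 = S_2(0) = a_2 = -5
y_3 = S_3(0) = a_3 = 2
y_4 = S_4(0) = a_4 = -2
y_5 = S_4(3) = -5
t_q=13/2 is in segment 3 (τ=1/2); S_3(τ)=3409/1696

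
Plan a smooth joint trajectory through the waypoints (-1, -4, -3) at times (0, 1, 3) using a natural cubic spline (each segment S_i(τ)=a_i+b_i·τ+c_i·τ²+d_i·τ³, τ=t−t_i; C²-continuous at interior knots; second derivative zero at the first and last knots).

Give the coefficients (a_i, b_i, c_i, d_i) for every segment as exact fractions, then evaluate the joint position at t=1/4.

Δ: Δ0=-3, Δ1=1/2
row 1: diag=6, rhs=21; c'=1/3, d'=7/2
back: M1=7/2
M: M0=0, M1=7/2, M2=0
seg 0: a=-1, c=M0/2=0, d=(M1−M0)/(6·1)=7/12, b=Δ0−h0·(2M0+M1)/6=-43/12
seg 1: a=-4, c=M1/2=7/4, d=(M2−M1)/(6·2)=-7/24, b=Δ1−h1·(2M1+M2)/6=-11/6
t_q=1/4 → seg 0, τ=1/4; S=-1+-43/12·τ+0·τ²+7/12·τ³=-483/256

  seg 0: a=-1 b=-43/12 c=0 d=7/12
  seg 1: a=-4 b=-11/6 c=7/4 d=-7/24
S(1/4) = -483/256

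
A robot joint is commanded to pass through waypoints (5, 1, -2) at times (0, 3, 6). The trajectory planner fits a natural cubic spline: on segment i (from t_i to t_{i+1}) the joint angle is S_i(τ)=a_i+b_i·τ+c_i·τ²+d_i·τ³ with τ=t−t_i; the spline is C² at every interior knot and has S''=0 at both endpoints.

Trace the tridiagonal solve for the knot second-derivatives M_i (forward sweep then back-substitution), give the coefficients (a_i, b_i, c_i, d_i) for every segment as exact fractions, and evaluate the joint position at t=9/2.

Δ: Δ0=-4/3, Δ1=-1
row 1: diag=12, rhs=2; c'=1/4, d'=1/6
back: M1=1/6
M: M0=0, M1=1/6, M2=0
seg 0: a=5, c=M0/2=0, d=(M1−M0)/(6·3)=1/108, b=Δ0−h0·(2M0+M1)/6=-17/12
seg 1: a=1, c=M1/2=1/12, d=(M2−M1)/(6·3)=-1/108, b=Δ1−h1·(2M1+M2)/6=-7/6
t_q=9/2 → seg 1, τ=3/2; S=1+-7/6·τ+1/12·τ²+-1/108·τ³=-19/32

  seg 0: a=5 b=-17/12 c=0 d=1/108
  seg 1: a=1 b=-7/6 c=1/12 d=-1/108
S(9/2) = -19/32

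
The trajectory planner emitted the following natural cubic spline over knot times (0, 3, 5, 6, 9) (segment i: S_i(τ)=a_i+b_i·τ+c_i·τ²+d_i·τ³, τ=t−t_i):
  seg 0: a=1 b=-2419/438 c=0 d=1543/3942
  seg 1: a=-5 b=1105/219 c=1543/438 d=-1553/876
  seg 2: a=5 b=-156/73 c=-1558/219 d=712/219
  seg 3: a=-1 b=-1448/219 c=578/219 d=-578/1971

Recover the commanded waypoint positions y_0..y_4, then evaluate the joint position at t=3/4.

y_0=1 y_1=-5 y_2=5 y_3=-1 y_4=-5
S(3/4) = -27817/9344

y_0 = S_0(0) = a_0 = 1
y_1 = S_1(0) = a_1 = -5
y_2 = S_2(0) = a_2 = 5
y_3 = S_3(0) = a_3 = -1
y_4 = S_3(3) = -5
t_q=3/4 is in segment 0 (τ=3/4); S_0(τ)=-27817/9344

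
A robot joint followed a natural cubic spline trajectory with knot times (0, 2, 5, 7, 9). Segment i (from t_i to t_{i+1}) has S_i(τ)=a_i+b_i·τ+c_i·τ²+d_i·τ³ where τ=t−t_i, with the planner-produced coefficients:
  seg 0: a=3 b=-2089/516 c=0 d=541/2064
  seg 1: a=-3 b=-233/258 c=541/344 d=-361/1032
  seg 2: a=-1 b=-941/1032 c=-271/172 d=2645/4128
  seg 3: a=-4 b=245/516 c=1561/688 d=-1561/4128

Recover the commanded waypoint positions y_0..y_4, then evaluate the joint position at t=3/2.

y_0=3 y_1=-3 y_2=-1 y_3=-4 y_4=3
S(3/2) = -12043/5504

y_0 = S_0(0) = a_0 = 3
y_1 = S_1(0) = a_1 = -3
y_2 = S_2(0) = a_2 = -1
y_3 = S_3(0) = a_3 = -4
y_4 = S_3(2) = 3
t_q=3/2 is in segment 0 (τ=3/2); S_0(τ)=-12043/5504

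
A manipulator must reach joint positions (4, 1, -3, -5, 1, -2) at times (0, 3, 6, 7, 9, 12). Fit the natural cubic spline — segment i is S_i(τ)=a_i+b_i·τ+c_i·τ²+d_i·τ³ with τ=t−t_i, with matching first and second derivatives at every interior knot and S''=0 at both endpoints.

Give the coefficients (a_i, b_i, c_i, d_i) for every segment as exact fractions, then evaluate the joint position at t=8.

  seg 0: a=4 b=-431/396 c=0 d=35/3564
  seg 1: a=1 b=-163/198 c=35/396 d=-307/3564
  seg 2: a=-3 b=-1037/396 c=-68/99 d=47/36
  seg 3: a=-5 b=-5/66 c=1279/396 d=-335/396
  seg 4: a=1 b=533/198 c=-731/396 d=731/3564
S(8) = -533/198

Δ: Δ0=-1, Δ1=-4/3, Δ2=-2, Δ3=3, Δ4=-1
row 1: diag=12, rhs=-2; c'=1/4, d'=-1/6
row 2: denom=8−3·1/4=29/4; d'=(-4−3·-1/6)/(29/4)=-14/29
row 3: denom=6−1·4/29=170/29; d'=(30−1·-14/29)/(170/29)=26/5
row 4: denom=10−2·29/85=792/85; d'=(-24−2·26/5)/(792/85)=-731/198
back: M4=-731/198
back: M3=26/5−29/85·-731/198=1279/198
back: M2=-14/29−4/29·1279/198=-136/99
back: M1=-1/6−1/4·-136/99=35/198
M: M0=0, M1=35/198, M2=-136/99, M3=1279/198, M4=-731/198, M5=0
seg 0: a=4, c=M0/2=0, d=(M1−M0)/(6·3)=35/3564, b=Δ0−h0·(2M0+M1)/6=-431/396
seg 1: a=1, c=M1/2=35/396, d=(M2−M1)/(6·3)=-307/3564, b=Δ1−h1·(2M1+M2)/6=-163/198
seg 2: a=-3, c=M2/2=-68/99, d=(M3−M2)/(6·1)=47/36, b=Δ2−h2·(2M2+M3)/6=-1037/396
seg 3: a=-5, c=M3/2=1279/396, d=(M4−M3)/(6·2)=-335/396, b=Δ3−h3·(2M3+M4)/6=-5/66
seg 4: a=1, c=M4/2=-731/396, d=(M5−M4)/(6·3)=731/3564, b=Δ4−h4·(2M4+M5)/6=533/198
t_q=8 → seg 3, τ=1; S=-5+-5/66·τ+1279/396·τ²+-335/396·τ³=-533/198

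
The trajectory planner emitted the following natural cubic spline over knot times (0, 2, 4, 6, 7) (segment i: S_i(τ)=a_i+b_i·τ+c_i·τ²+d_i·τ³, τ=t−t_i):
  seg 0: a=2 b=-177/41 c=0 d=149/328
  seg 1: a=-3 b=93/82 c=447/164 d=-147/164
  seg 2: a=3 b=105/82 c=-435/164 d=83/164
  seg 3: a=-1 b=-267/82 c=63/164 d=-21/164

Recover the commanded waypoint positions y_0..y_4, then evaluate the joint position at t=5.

y_0 = S_0(0) = a_0 = 2
y_1 = S_1(0) = a_1 = -3
y_2 = S_2(0) = a_2 = 3
y_3 = S_3(0) = a_3 = -1
y_4 = S_3(1) = -4
t_q=5 is in segment 2 (τ=1); S_2(τ)=175/82

y_0=2 y_1=-3 y_2=3 y_3=-1 y_4=-4
S(5) = 175/82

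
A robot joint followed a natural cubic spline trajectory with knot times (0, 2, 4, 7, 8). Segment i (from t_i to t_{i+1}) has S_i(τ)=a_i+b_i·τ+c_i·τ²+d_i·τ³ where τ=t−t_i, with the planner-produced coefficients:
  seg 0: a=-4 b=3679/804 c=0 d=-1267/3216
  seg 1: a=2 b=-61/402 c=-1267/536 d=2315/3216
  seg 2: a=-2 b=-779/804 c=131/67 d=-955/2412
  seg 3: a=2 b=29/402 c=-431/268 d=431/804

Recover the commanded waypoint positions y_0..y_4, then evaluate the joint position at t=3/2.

y_0=-4 y_1=2 y_2=-2 y_3=2 y_4=1
S(3/2) = 13157/8576

y_0 = S_0(0) = a_0 = -4
y_1 = S_1(0) = a_1 = 2
y_2 = S_2(0) = a_2 = -2
y_3 = S_3(0) = a_3 = 2
y_4 = S_3(1) = 1
t_q=3/2 is in segment 0 (τ=3/2); S_0(τ)=13157/8576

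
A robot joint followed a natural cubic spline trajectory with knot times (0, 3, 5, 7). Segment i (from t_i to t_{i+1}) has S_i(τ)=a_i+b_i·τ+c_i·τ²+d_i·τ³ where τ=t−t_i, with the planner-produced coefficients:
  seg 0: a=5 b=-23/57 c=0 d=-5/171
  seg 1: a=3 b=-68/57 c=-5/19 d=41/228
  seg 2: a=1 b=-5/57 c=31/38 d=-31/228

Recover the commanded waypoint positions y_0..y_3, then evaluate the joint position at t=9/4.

y_0=5 y_1=3 y_2=1 y_3=3
S(9/4) = 4571/1216

y_0 = S_0(0) = a_0 = 5
y_1 = S_1(0) = a_1 = 3
y_2 = S_2(0) = a_2 = 1
y_3 = S_2(2) = 3
t_q=9/4 is in segment 0 (τ=9/4); S_0(τ)=4571/1216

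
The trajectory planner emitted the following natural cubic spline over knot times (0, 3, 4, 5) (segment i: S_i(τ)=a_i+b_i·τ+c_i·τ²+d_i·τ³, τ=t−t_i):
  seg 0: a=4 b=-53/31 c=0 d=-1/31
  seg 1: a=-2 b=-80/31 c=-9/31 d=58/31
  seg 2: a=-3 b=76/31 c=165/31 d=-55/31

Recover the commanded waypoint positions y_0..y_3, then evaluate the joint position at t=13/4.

y_0=4 y_1=-2 y_2=-3 y_3=3
S(13/4) = -2613/992

y_0 = S_0(0) = a_0 = 4
y_1 = S_1(0) = a_1 = -2
y_2 = S_2(0) = a_2 = -3
y_3 = S_2(1) = 3
t_q=13/4 is in segment 1 (τ=1/4); S_1(τ)=-2613/992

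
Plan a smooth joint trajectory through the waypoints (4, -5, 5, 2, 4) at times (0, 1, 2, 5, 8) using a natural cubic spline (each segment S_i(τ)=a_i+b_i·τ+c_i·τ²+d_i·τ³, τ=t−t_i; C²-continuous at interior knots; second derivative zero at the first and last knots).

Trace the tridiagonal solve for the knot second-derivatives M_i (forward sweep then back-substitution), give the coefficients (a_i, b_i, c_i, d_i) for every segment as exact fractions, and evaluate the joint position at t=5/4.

Δ: Δ0=-9, Δ1=10, Δ2=-1, Δ3=2/3
row 1: diag=4, rhs=114; c'=1/4, d'=57/2
row 2: denom=8−1·1/4=31/4; d'=(-66−1·57/2)/(31/4)=-378/31
row 3: denom=12−3·12/31=336/31; d'=(10−3·-378/31)/(336/31)=361/84
back: M3=361/84
back: M2=-378/31−12/31·361/84=-97/7
back: M1=57/2−1/4·-97/7=895/28
M: M0=0, M1=895/28, M2=-97/7, M3=361/84, M4=0
seg 0: a=4, c=M0/2=0, d=(M1−M0)/(6·1)=895/168, b=Δ0−h0·(2M0+M1)/6=-2407/168
seg 1: a=-5, c=M1/2=895/56, d=(M2−M1)/(6·1)=-1283/168, b=Δ1−h1·(2M1+M2)/6=139/84
seg 2: a=5, c=M2/2=-97/14, d=(M3−M2)/(6·3)=1525/1512, b=Δ2−h2·(2M2+M3)/6=257/24
seg 3: a=2, c=M3/2=361/168, d=(M4−M3)/(6·3)=-361/1512, b=Δ3−h3·(2M3+M4)/6=-305/84
t_q=5/4 → seg 1, τ=1/4; S=-5+139/84·τ+895/56·τ²+-1283/168·τ³=-13285/3584

  seg 0: a=4 b=-2407/168 c=0 d=895/168
  seg 1: a=-5 b=139/84 c=895/56 d=-1283/168
  seg 2: a=5 b=257/24 c=-97/14 d=1525/1512
  seg 3: a=2 b=-305/84 c=361/168 d=-361/1512
S(5/4) = -13285/3584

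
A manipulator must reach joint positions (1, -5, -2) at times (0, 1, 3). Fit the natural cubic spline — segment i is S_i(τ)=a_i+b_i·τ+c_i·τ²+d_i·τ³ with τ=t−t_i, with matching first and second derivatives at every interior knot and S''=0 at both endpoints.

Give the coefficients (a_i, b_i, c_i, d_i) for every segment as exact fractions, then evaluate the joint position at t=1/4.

  seg 0: a=1 b=-29/4 c=0 d=5/4
  seg 1: a=-5 b=-7/2 c=15/4 d=-5/8
S(1/4) = -203/256

Δ: Δ0=-6, Δ1=3/2
row 1: diag=6, rhs=45; c'=1/3, d'=15/2
back: M1=15/2
M: M0=0, M1=15/2, M2=0
seg 0: a=1, c=M0/2=0, d=(M1−M0)/(6·1)=5/4, b=Δ0−h0·(2M0+M1)/6=-29/4
seg 1: a=-5, c=M1/2=15/4, d=(M2−M1)/(6·2)=-5/8, b=Δ1−h1·(2M1+M2)/6=-7/2
t_q=1/4 → seg 0, τ=1/4; S=1+-29/4·τ+0·τ²+5/4·τ³=-203/256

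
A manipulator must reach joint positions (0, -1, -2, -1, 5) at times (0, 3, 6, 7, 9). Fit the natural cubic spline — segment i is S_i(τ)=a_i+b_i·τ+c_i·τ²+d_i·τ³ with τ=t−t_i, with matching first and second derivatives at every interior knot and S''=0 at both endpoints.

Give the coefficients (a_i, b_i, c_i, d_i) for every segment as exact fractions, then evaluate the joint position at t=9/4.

Δ: Δ0=-1/3, Δ1=-1/3, Δ2=1, Δ3=3
row 1: diag=12, rhs=0; c'=1/4, d'=0
row 2: denom=8−3·1/4=29/4; d'=(8−3·0)/(29/4)=32/29
row 3: denom=6−1·4/29=170/29; d'=(12−1·32/29)/(170/29)=158/85
back: M3=158/85
back: M2=32/29−4/29·158/85=72/85
back: M1=0−1/4·72/85=-18/85
M: M0=0, M1=-18/85, M2=72/85, M3=158/85, M4=0
seg 0: a=0, c=M0/2=0, d=(M1−M0)/(6·3)=-1/85, b=Δ0−h0·(2M0+M1)/6=-58/255
seg 1: a=-1, c=M1/2=-9/85, d=(M2−M1)/(6·3)=1/17, b=Δ1−h1·(2M1+M2)/6=-139/255
seg 2: a=-2, c=M2/2=36/85, d=(M3−M2)/(6·1)=43/255, b=Δ2−h2·(2M2+M3)/6=104/255
seg 3: a=-1, c=M3/2=79/85, d=(M4−M3)/(6·2)=-79/510, b=Δ3−h3·(2M3+M4)/6=449/255
t_q=9/4 → seg 0, τ=9/4; S=0+-58/255·τ+0·τ²+-1/85·τ³=-3513/5440

  seg 0: a=0 b=-58/255 c=0 d=-1/85
  seg 1: a=-1 b=-139/255 c=-9/85 d=1/17
  seg 2: a=-2 b=104/255 c=36/85 d=43/255
  seg 3: a=-1 b=449/255 c=79/85 d=-79/510
S(9/4) = -3513/5440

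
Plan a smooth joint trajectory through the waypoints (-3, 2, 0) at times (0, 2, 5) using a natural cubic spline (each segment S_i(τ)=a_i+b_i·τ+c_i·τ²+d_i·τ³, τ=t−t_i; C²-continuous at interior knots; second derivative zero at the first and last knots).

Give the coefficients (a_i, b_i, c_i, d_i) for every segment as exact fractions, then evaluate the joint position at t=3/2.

Δ: Δ0=5/2, Δ1=-2/3
row 1: diag=10, rhs=-19; c'=3/10, d'=-19/10
back: M1=-19/10
M: M0=0, M1=-19/10, M2=0
seg 0: a=-3, c=M0/2=0, d=(M1−M0)/(6·2)=-19/120, b=Δ0−h0·(2M0+M1)/6=47/15
seg 1: a=2, c=M1/2=-19/20, d=(M2−M1)/(6·3)=19/180, b=Δ1−h1·(2M1+M2)/6=37/30
t_q=3/2 → seg 0, τ=3/2; S=-3+47/15·τ+0·τ²+-19/120·τ³=373/320

  seg 0: a=-3 b=47/15 c=0 d=-19/120
  seg 1: a=2 b=37/30 c=-19/20 d=19/180
S(3/2) = 373/320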